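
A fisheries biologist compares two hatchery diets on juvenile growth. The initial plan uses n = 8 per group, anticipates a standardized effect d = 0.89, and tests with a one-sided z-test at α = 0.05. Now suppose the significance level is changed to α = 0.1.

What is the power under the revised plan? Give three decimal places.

δ = d·√(n/2) = 0.89 × √(8/2) = 1.7800 (unchanged). New critical value: z_{0.1} = 1.282.
Revised power = Φ(δ − 1.282) = Φ(0.498) = 0.6909.

Power ≈ 0.691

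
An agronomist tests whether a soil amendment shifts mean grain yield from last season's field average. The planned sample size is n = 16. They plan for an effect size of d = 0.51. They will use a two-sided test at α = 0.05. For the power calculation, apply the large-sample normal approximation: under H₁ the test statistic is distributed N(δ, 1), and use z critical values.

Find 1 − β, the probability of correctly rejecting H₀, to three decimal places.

Power ≈ 0.532

Noncentrality parameter: δ = d·√n = 0.51 × √16 = 2.0400
Critical value for a two-sided test at α = 0.05: z_{α/2} = 1.960.
Power = Φ(δ − 1.960) + Φ(−δ − 1.960) = Φ(0.080) + Φ(-4.000) = 0.5319 + 0.0000 = 0.5319.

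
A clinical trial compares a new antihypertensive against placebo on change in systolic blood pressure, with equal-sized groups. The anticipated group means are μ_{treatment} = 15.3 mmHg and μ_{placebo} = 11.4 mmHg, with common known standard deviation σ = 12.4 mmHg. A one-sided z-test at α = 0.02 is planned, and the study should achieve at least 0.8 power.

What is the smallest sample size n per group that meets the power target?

Standardized effect: d = |μ_{treatment} − μ_{placebo}| / σ = |15.3 − 11.4| / 12.4 = 0.3145
Set Φ(δ − 2.054) = 0.8; then δ − 2.054 = Φ⁻¹(0.8) = 0.842, giving δ = 2.895.
δ = d·√(n/2) ⇒ n = 2(δ/d)² = 2 × (2.895 / 0.3145)² = 169.49.
Rounding up, n = 170 per group.

n = 170 per group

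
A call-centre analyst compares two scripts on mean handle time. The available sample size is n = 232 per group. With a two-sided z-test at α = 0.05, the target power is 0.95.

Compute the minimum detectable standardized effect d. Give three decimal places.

d ≈ 0.335

Required noncentrality: δ = z_{0.025} + z_{0.05} = 1.960 + 1.645 = 3.605.
(Lower-tail contribution to power is negligible for δ > 0.)
δ = d·√(n/2) ⇒ d = δ/√(n/2) = 3.605/√(232/2) = 0.3347.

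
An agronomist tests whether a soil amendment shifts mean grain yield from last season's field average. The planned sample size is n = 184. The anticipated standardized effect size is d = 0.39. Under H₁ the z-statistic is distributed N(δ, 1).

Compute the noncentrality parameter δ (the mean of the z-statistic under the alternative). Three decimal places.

δ = d·√n = 0.39 × √184 = 5.2902

δ ≈ 5.290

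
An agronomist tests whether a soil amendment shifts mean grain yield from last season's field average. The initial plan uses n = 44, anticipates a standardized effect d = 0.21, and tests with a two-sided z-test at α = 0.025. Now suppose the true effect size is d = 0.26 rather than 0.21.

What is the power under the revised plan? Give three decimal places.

Power ≈ 0.303

With d = 0.26: δ = d·√n = 0.26 × √44 = 1.7246. Critical value z_{0.0125} = 2.241.
Revised power = Φ(δ − 2.241) + Φ(−δ − 2.241) = Φ(-0.517) + Φ(-3.966) = 0.3027 + 0.0000 = 0.3027.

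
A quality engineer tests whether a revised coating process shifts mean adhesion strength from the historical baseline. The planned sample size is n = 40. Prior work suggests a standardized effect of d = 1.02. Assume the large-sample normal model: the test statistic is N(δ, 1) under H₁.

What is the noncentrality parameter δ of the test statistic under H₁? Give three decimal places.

The noncentrality parameter scales effect size by the design's sample-size factor: δ = d·√n = 1.02 × √40 = 6.4510

δ ≈ 6.451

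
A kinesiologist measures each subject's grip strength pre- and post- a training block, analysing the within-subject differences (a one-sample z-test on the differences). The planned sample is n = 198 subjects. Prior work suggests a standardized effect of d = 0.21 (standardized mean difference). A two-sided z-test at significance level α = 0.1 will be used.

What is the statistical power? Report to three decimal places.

Noncentrality parameter: δ = d·√n = 0.21 × √198 = 2.9550
Critical value for a two-sided test at α = 0.1: z_{α/2} = 1.645.
Power = Φ(δ − 1.645) + Φ(−δ − 1.645) = Φ(1.310) + Φ(-4.600) = 0.9049 + 0.0000 = 0.9049.

Power ≈ 0.905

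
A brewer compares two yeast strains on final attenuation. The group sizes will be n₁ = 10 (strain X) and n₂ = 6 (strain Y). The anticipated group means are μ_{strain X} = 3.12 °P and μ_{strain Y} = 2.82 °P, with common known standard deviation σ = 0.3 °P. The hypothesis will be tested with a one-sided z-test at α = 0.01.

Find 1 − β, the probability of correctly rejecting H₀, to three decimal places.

Standardized effect: d = |μ_{strain X} − μ_{strain Y}| / σ = |3.12 − 2.82| / 0.3 = 1.0000
Noncentrality parameter: δ = d / √(1/n₁ + 1/n₂) = 1.0000 / √(1/10 + 1/6) = 1.9365
One-sided α = 0.01 → critical value z_{0.01} = 2.326.
Power = P(Z > 2.326 − δ) = Φ(-0.390) = 0.3483.

Power ≈ 0.348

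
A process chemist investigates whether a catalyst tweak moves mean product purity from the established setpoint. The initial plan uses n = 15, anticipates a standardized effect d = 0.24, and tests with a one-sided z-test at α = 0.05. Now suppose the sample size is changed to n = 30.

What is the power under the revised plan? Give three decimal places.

Power ≈ 0.371

With n = 30: δ = d·√n = 0.24 × √30 = 1.3145. Critical value z_{0.05} = 1.645.
Revised power = Φ(δ − 1.645) = Φ(-0.330) = 0.3706.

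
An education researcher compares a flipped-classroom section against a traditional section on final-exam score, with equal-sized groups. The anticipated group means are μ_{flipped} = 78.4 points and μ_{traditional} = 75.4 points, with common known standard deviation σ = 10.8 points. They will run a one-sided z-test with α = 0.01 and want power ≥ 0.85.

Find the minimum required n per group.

Standardized effect: d = |μ_{flipped} − μ_{traditional}| / σ = |78.4 − 75.4| / 10.8 = 0.2778
For power 0.85 need Φ(δ − z_{0.01}) = 0.85, so δ = z_{0.01} + z_{0.15} = 2.326 + 1.036 = 3.363.
δ = d·√(n/2) ⇒ n = 2(δ/d)² = 2 × (3.363 / 0.2778)² = 293.11.
Round up to the next whole unit.

n = 294 per group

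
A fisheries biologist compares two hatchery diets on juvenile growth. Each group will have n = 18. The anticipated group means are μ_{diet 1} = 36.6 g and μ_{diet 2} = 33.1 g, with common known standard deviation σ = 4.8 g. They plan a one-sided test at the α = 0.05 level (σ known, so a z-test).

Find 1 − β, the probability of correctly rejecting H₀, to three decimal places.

Power ≈ 0.706

Standardized effect: d = |μ_{diet 1} − μ_{diet 2}| / σ = |36.6 − 33.1| / 4.8 = 0.7292
Noncentrality parameter: δ = d·√(n/2) = 0.7292 × √(18/2) = 2.1875
Critical value for a one-sided test at α = 0.05: z_α = 1.645.
Power = Φ(δ − 1.645) = Φ(0.543) = 0.7063.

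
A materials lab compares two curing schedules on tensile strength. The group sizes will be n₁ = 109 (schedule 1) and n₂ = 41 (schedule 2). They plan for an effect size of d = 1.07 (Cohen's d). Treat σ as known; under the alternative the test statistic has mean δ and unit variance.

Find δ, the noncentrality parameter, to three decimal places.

The noncentrality parameter scales effect size by the design's sample-size factor: δ = d / √(1/n₁ + 1/n₂) = 1.07 / √(1/109 + 1/41) = 5.8404

δ ≈ 5.840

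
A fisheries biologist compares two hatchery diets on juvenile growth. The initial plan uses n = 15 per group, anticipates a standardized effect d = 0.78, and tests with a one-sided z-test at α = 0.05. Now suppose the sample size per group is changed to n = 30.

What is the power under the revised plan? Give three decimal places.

With n = 30 per group: δ = d·√(n/2) = 0.78 × √(30/2) = 3.0209. Critical value z_{0.05} = 1.645.
Revised power = Φ(δ − 1.645) = Φ(1.376) = 0.9156.

Power ≈ 0.916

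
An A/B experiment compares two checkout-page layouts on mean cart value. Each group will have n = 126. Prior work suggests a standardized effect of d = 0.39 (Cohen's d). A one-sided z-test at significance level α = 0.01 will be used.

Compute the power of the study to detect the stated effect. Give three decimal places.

Noncentrality parameter: δ = d·√(n/2) = 0.39 × √(126/2) = 3.0955
Critical value for a one-sided test at α = 0.01: z_α = 2.326.
Power = P(Z > 2.326 − δ) = Φ(0.769) = 0.7791.

Power ≈ 0.779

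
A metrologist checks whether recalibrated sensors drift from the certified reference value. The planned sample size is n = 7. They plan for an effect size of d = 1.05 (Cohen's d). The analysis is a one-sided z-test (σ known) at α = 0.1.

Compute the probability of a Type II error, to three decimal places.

β ≈ 0.067

Noncentrality parameter: δ = d·√n = 1.05 × √7 = 2.7780
One-sided α = 0.1 → critical value z_{0.1} = 1.282.
Power = P(Z > 1.282 − δ) = Φ(1.496) = 0.9327.
Type II error: β = 1 − power = 1 − 0.9327 = 0.0673.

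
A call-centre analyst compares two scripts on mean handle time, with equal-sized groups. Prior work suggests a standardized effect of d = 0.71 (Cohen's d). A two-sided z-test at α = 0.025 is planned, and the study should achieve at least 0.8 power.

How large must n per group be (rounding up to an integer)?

n = 38 per group

For power 0.8 need Φ(δ − z_{0.0125}) = 0.8, so δ = z_{0.0125} + z_{0.20} = 2.241 + 0.842 = 3.083.
(Ignoring the negligible lower-tail rejection probability gives the usual closed-form inversion.)
δ = d·√(n/2) ⇒ n = 2(δ/d)² = 2 × (3.083 / 0.71)² = 37.71.
Round up to the next whole unit.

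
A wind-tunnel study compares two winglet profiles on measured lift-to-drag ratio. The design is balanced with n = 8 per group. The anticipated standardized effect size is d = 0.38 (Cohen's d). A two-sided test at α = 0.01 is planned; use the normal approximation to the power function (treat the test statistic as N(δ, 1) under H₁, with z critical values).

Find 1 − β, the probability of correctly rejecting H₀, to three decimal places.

Noncentrality parameter: δ = d·√(n/2) = 0.38 × √(8/2) = 0.7600
Two-sided α = 0.01 → critical value z_{0.005} = 2.576.
Power = Φ(δ − 2.576) + Φ(−δ − 2.576) = Φ(-1.816) + Φ(-3.336) = 0.0347 + 0.0004 = 0.0351.

Power ≈ 0.035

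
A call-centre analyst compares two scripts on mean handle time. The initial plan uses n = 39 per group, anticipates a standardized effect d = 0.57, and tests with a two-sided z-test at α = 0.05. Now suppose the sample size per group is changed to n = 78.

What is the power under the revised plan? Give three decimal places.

Power ≈ 0.945

With n = 78 per group: δ = d·√(n/2) = 0.57 × √(78/2) = 3.5596. Critical value z_{0.025} = 1.960.
Revised power = Φ(δ − 1.960) + Φ(−δ − 1.960) = Φ(1.600) + Φ(-5.520) = 0.9452 + 0.0000 = 0.9452.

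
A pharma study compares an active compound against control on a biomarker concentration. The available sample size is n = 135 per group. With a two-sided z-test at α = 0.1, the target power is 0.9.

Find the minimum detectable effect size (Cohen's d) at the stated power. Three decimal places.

Required noncentrality: δ = z_{0.05} + z_{0.10} = 1.645 + 1.282 = 2.926.
(The second rejection-region term Φ(−δ − z_{α/2}) is negligible and dropped.)
δ = d·√(n/2) ⇒ d = δ/√(n/2) = 2.926/√(135/2) = 0.3562.

d ≈ 0.356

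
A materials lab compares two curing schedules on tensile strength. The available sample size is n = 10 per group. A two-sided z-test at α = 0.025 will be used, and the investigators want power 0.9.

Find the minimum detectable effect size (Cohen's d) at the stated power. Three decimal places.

d ≈ 1.576

Need Φ(δ − 2.241) = 0.9, so δ = 2.241 + 1.282 = 3.523.
(The second rejection-region term Φ(−δ − z_{α/2}) is negligible and dropped.)
δ = d·√(n/2) ⇒ d = δ/√(n/2) = 3.523/√(10/2) = 1.5755.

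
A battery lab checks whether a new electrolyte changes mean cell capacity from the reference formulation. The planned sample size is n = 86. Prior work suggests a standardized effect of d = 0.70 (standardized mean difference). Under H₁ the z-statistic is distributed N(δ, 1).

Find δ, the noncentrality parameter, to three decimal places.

δ ≈ 6.492

δ = d·√n = 0.70 × √86 = 6.4915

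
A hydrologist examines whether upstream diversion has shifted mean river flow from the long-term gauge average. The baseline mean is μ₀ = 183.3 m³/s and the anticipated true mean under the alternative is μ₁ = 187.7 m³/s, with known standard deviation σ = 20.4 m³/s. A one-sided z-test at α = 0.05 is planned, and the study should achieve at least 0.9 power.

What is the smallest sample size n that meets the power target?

Standardized effect: d = |μ₁ − μ₀| / σ = |187.7 − 183.3| / 20.4 = 0.2157
For power 0.9 need Φ(δ − z_{0.05}) = 0.9, so δ = z_{0.05} + z_{0.10} = 1.645 + 1.282 = 2.926.
δ = d·√n ⇒ n = (δ/d)² = (2.926 / 0.2157)² = 184.09.
Round up to the next whole unit.

n = 185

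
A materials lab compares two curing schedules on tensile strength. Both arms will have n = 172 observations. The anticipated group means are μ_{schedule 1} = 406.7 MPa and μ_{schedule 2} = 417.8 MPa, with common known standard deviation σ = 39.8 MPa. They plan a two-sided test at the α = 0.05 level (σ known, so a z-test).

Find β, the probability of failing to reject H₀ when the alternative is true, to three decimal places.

Standardized effect: d = |μ_{schedule 1} − μ_{schedule 2}| / σ = |406.7 − 417.8| / 39.8 = 0.2789
Noncentrality parameter: δ = d·√(n/2) = 0.2789 × √(172/2) = 2.5864
Two-sided α = 0.05 → critical value z_{0.025} = 1.960.
Power = Φ(δ − 1.960) + Φ(−δ − 1.960) = Φ(0.626) + Φ(-4.546) = 0.7345 + 0.0000 = 0.7345.
Type II error: β = 1 − power = 1 − 0.7345 = 0.2655.

β ≈ 0.266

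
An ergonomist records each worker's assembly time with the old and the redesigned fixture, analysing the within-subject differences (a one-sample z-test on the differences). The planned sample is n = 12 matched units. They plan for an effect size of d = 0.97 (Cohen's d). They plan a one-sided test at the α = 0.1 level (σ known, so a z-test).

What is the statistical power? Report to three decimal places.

Power ≈ 0.981

Noncentrality parameter: δ = d·√n = 0.97 × √12 = 3.3602
Critical value for a one-sided test at α = 0.1: z_α = 1.282.
Power = Φ(δ − 1.282) = Φ(2.079) = 0.9812.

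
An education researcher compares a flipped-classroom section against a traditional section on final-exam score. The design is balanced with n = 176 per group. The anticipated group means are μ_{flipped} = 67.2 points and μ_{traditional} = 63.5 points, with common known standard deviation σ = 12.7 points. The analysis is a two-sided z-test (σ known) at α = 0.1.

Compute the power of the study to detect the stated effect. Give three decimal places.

Power ≈ 0.862

Standardized effect: d = |μ_{flipped} − μ_{traditional}| / σ = |67.2 − 63.5| / 12.7 = 0.2913
Noncentrality parameter: δ = d·√(n/2) = 0.2913 × √(176/2) = 2.7330
Two-sided α = 0.1 → critical value z_{0.05} = 1.645.
Power = Φ(δ − 1.645) + Φ(−δ − 1.645) = Φ(1.088) + Φ(-4.378) = 0.8617 + 0.0000 = 0.8617.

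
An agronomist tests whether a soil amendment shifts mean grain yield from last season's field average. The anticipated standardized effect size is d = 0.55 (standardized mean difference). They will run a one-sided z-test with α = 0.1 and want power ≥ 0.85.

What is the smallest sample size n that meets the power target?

Set Φ(δ − 1.282) = 0.85; then δ − 1.282 = Φ⁻¹(0.85) = 1.036, giving δ = 2.318.
δ = d·√n ⇒ n = (δ/d)² = (2.318 / 0.55)² = 17.76.
Rounding up, n = 18.

n = 18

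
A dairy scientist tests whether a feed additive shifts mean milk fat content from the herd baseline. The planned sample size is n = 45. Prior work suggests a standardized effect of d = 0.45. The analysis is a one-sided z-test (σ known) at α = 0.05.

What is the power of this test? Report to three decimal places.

Power ≈ 0.915

Noncentrality parameter: δ = d·√n = 0.45 × √45 = 3.0187
One-sided α = 0.05 → critical value z_{0.05} = 1.645.
Power = Φ(δ − 1.645) = Φ(1.374) = 0.9153.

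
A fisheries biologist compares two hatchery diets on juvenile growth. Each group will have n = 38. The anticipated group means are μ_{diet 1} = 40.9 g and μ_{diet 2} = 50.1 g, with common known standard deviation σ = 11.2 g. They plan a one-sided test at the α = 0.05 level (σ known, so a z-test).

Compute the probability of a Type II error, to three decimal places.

β ≈ 0.026

Standardized effect: d = |μ_{diet 1} − μ_{diet 2}| / σ = |40.9 − 50.1| / 11.2 = 0.8214
Noncentrality parameter: δ = d·√(n/2) = 0.8214 × √(38/2) = 3.5805
Critical value for a one-sided test at α = 0.05: z_α = 1.645.
Power = P(Z > 1.645 − δ) = Φ(1.936) = 0.9735.
Type II error: β = 1 − power = 1 − 0.9735 = 0.0265.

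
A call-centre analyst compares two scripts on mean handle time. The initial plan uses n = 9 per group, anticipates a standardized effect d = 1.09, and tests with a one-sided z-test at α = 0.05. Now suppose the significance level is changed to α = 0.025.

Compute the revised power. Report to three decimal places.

Power ≈ 0.638

δ = d·√(n/2) = 1.09 × √(9/2) = 2.3122 (unchanged). New critical value: z_{0.025} = 1.960.
Revised power = P(Z > 1.960 − δ) = Φ(0.352) = 0.6377.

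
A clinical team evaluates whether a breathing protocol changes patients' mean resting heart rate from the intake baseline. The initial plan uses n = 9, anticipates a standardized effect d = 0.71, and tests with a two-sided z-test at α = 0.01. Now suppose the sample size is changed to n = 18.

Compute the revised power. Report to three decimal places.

Power ≈ 0.669

With n = 18: δ = d·√n = 0.71 × √18 = 3.0123. Critical value z_{0.005} = 2.576.
Revised power = Φ(δ − 2.576) + Φ(−δ − 2.576) = Φ(0.436) + Φ(-5.588) = 0.6687 + 0.0000 = 0.6687.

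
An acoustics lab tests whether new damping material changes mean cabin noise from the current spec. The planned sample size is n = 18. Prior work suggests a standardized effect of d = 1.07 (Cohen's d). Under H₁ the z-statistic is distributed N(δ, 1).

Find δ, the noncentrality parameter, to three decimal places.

δ ≈ 4.540

δ = d·√n = 1.07 × √18 = 4.5396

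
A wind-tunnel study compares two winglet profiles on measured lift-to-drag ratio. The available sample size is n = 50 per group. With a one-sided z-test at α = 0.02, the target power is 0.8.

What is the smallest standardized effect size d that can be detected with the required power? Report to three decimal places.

d ≈ 0.579

Required noncentrality: δ = z_{0.02} + z_{0.20} = 2.054 + 0.842 = 2.895.
δ = d·√(n/2) ⇒ d = δ/√(n/2) = 2.895/√(50/2) = 0.5791.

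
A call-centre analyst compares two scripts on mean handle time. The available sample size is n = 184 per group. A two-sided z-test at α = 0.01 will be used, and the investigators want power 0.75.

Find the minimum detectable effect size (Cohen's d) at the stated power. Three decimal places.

d ≈ 0.339

Required noncentrality: δ = z_{0.005} + z_{0.25} = 2.576 + 0.674 = 3.250.
(Lower-tail contribution to power is negligible for δ > 0.)
δ = d·√(n/2) ⇒ d = δ/√(n/2) = 3.250/√(184/2) = 0.3389.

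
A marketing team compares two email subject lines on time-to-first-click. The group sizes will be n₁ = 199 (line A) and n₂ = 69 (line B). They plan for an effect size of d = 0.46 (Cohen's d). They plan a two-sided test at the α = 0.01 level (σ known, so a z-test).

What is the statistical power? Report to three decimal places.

Power ≈ 0.763

Noncentrality parameter: δ = d / √(1/n₁ + 1/n₂) = 0.46 / √(1/199 + 1/69) = 3.2926
Two-sided α = 0.01 → critical value z_{0.005} = 2.576.
Power = Φ(δ − 2.576) + Φ(−δ − 2.576) = Φ(0.717) + Φ(-5.868) = 0.7632 + 0.0000 = 0.7632.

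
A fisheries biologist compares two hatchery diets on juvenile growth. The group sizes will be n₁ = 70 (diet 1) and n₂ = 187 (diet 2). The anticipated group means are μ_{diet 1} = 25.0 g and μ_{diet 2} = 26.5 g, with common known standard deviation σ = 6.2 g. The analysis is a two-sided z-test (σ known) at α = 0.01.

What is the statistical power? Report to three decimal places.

Power ≈ 0.198

Standardized effect: d = |μ_{diet 1} − μ_{diet 2}| / σ = |25.0 − 26.5| / 6.2 = 0.2419
Noncentrality parameter: δ = d / √(1/n₁ + 1/n₂) = 0.2419 / √(1/70 + 1/187) = 1.7266
Critical value for a two-sided test at α = 0.01: z_{α/2} = 2.576.
Power = Φ(δ − 2.576) + Φ(−δ − 2.576) = Φ(-0.849) + Φ(-4.302) = 0.1979 + 0.0000 = 0.1979.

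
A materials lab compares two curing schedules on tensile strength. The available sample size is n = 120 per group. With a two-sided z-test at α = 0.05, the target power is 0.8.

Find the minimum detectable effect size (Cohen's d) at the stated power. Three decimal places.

d ≈ 0.362

Required noncentrality: δ = z_{0.025} + z_{0.20} = 1.960 + 0.842 = 2.802.
(The second rejection-region term Φ(−δ − z_{α/2}) is negligible and dropped.)
δ = d·√(n/2) ⇒ d = δ/√(n/2) = 2.802/√(120/2) = 0.3617.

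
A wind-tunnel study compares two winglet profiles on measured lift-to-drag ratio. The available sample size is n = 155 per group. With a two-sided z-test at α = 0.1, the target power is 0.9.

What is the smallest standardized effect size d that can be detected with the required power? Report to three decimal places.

d ≈ 0.332

Required noncentrality: δ = z_{0.05} + z_{0.10} = 1.645 + 1.282 = 2.926.
(Lower-tail contribution to power is negligible for δ > 0.)
δ = d·√(n/2) ⇒ d = δ/√(n/2) = 2.926/√(155/2) = 0.3324.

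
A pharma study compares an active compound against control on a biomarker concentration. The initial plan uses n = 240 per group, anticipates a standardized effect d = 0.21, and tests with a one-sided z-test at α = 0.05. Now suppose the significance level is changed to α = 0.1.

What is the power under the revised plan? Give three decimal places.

δ = d·√(n/2) = 0.21 × √(240/2) = 2.3004 (unchanged). New critical value: z_{0.1} = 1.282.
Revised power = P(Z > 1.282 − δ) = Φ(1.019) = 0.8459.

Power ≈ 0.846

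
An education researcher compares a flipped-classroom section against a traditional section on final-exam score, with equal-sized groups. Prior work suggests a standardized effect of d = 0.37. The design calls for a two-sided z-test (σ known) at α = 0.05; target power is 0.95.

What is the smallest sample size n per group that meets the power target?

For power 0.95 need Φ(δ − z_{0.025}) = 0.95, so δ = z_{0.025} + z_{0.05} = 1.960 + 1.645 = 3.605.
(The Φ(−δ − z_{α/2}) term is vanishingly small for δ > 0 and is dropped in the standard sample-size formula.)
δ = d·√(n/2) ⇒ n = 2(δ/d)² = 2 × (3.605 / 0.37)² = 189.84.
Round up to the next whole unit.

n = 190 per group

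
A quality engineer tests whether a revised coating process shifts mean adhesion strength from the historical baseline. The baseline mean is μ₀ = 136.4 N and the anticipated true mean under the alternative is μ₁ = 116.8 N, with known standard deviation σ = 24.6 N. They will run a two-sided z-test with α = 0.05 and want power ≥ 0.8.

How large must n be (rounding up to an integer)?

n = 13

Standardized effect: d = |μ₁ − μ₀| / σ = |116.8 − 136.4| / 24.6 = 0.7967
For power 0.8 need Φ(δ − z_{0.025}) = 0.8, so δ = z_{0.025} + z_{0.20} = 1.960 + 0.842 = 2.802.
(The Φ(−δ − z_{α/2}) term is vanishingly small for δ > 0 and is dropped in the standard sample-size formula.)
δ = d·√n ⇒ n = (δ/d)² = (2.802 / 0.7967)² = 12.36.
Rounding up, n = 13.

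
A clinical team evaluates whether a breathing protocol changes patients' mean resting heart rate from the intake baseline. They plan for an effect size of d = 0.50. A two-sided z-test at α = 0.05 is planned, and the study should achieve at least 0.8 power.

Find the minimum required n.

n = 32

Set Φ(δ − 1.960) = 0.8; then δ − 1.960 = Φ⁻¹(0.8) = 0.842, giving δ = 2.802.
(The Φ(−δ − z_{α/2}) term is vanishingly small for δ > 0 and is dropped in the standard sample-size formula.)
δ = d·√n ⇒ n = (δ/d)² = (2.802 / 0.50)² = 31.40.
Round up to the next whole unit.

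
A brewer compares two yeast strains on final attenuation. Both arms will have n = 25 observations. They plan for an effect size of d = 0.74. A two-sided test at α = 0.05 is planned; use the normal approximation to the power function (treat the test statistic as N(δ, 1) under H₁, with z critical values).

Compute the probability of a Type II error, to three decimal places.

Noncentrality parameter: δ = d·√(n/2) = 0.74 × √(25/2) = 2.6163
Two-sided α = 0.05 → critical value z_{0.025} = 1.960.
Power = Φ(δ − 1.960) + Φ(−δ − 1.960) = Φ(0.656) + Φ(-4.576) = 0.7442 + 0.0000 = 0.7442.
Type II error: β = 1 − power = 1 − 0.7442 = 0.2558.

β ≈ 0.256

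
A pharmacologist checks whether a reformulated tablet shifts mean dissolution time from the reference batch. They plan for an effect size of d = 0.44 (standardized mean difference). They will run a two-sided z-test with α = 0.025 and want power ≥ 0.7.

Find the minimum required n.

n = 40

For power 0.7 need Φ(δ − z_{0.0125}) = 0.7, so δ = z_{0.0125} + z_{0.30} = 2.241 + 0.524 = 2.766.
(Ignoring the negligible lower-tail rejection probability gives the usual closed-form inversion.)
δ = d·√n ⇒ n = (δ/d)² = (2.766 / 0.44)² = 39.51.
Rounding up, n = 40.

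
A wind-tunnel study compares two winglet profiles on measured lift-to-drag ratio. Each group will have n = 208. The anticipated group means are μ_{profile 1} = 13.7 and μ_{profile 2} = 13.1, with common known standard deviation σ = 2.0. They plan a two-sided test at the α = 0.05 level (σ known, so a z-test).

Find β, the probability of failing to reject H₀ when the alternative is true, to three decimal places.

β ≈ 0.136

Standardized effect: d = |μ_{profile 1} − μ_{profile 2}| / σ = |13.7 − 13.1| / 2.0 = 0.3000
Noncentrality parameter: δ = d·√(n/2) = 0.3000 × √(208/2) = 3.0594
Two-sided α = 0.05 → critical value z_{0.025} = 1.960.
Power = Φ(δ − 1.960) + Φ(−δ − 1.960) = Φ(1.099) + Φ(-5.019) = 0.8642 + 0.0000 = 0.8642.
Type II error: β = 1 − power = 1 − 0.8642 = 0.1358.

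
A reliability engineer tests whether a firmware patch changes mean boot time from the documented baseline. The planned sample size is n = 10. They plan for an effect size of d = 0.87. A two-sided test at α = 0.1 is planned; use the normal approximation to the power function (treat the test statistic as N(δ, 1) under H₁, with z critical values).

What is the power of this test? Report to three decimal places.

Power ≈ 0.866

Noncentrality parameter: δ = d·√n = 0.87 × √10 = 2.7512
Critical value for a two-sided test at α = 0.1: z_{α/2} = 1.645.
Power = Φ(δ − 1.645) + Φ(−δ − 1.645) = Φ(1.106) + Φ(-4.396) = 0.8657 + 0.0000 = 0.8657.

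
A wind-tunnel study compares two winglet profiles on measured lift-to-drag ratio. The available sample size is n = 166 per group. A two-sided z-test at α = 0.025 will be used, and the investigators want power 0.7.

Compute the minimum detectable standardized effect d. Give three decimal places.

Need Φ(δ − 2.241) = 0.7, so δ = 2.241 + 0.524 = 2.766.
(Lower-tail contribution to power is negligible for δ > 0.)
δ = d·√(n/2) ⇒ d = δ/√(n/2) = 2.766/√(166/2) = 0.3036.

d ≈ 0.304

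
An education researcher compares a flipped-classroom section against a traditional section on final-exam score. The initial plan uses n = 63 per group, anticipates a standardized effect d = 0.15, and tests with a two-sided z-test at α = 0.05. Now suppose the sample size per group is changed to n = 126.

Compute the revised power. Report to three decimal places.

With n = 126 per group: δ = d·√(n/2) = 0.15 × √(126/2) = 1.1906. Critical value z_{0.025} = 1.960.
Revised power = Φ(δ − 1.960) + Φ(−δ − 1.960) = Φ(-0.769) + Φ(-3.151) = 0.2208 + 0.0008 = 0.2216.

Power ≈ 0.222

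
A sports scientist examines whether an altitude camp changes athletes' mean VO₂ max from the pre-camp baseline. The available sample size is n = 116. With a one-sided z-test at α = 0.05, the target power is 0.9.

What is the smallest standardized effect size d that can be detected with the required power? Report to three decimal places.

d ≈ 0.272

Required noncentrality: δ = z_{0.05} + z_{0.10} = 1.645 + 1.282 = 2.926.
δ = d·√n ⇒ d = δ/√n = 2.926/√116 = 0.2717.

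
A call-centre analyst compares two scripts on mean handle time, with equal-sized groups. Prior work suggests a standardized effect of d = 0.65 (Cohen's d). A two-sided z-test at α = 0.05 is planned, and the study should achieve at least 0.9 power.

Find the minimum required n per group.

Set Φ(δ − 1.960) = 0.9; then δ − 1.960 = Φ⁻¹(0.9) = 1.282, giving δ = 3.242.
(Ignoring the negligible lower-tail rejection probability gives the usual closed-form inversion.)
δ = d·√(n/2) ⇒ n = 2(δ/d)² = 2 × (3.242 / 0.65)² = 49.74.
Round up to the next whole unit.

n = 50 per group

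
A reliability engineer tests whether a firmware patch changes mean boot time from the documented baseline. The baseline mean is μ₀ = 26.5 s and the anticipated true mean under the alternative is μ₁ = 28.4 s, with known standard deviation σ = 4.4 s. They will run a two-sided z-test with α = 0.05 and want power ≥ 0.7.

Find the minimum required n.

Standardized effect: d = |μ₁ − μ₀| / σ = |28.4 − 26.5| / 4.4 = 0.4318
For power 0.7 need Φ(δ − z_{0.025}) = 0.7, so δ = z_{0.025} + z_{0.30} = 1.960 + 0.524 = 2.484.
(The Φ(−δ − z_{α/2}) term is vanishingly small for δ > 0 and is dropped in the standard sample-size formula.)
δ = d·√n ⇒ n = (δ/d)² = (2.484 / 0.4318)² = 33.10.
Rounding up, n = 34.

n = 34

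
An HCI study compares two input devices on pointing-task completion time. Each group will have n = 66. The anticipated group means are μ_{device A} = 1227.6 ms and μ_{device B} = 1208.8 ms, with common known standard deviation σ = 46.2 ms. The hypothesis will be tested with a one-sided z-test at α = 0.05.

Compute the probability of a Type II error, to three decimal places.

β ≈ 0.244

Standardized effect: d = |μ_{device A} − μ_{device B}| / σ = |1227.6 − 1208.8| / 46.2 = 0.4069
Noncentrality parameter: δ = d·√(n/2) = 0.4069 × √(66/2) = 2.3376
Critical value for a one-sided test at α = 0.05: z_α = 1.645.
Power = Φ(δ − 1.645) = Φ(0.693) = 0.7558.
Type II error: β = 1 − power = 1 − 0.7558 = 0.2442.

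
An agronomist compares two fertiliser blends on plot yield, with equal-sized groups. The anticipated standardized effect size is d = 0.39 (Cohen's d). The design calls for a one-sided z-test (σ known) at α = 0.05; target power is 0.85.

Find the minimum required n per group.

n = 95 per group

For power 0.85 need Φ(δ − z_{0.05}) = 0.85, so δ = z_{0.05} + z_{0.15} = 1.645 + 1.036 = 2.681.
δ = d·√(n/2) ⇒ n = 2(δ/d)² = 2 × (2.681 / 0.39)² = 94.53.
Round up to the next whole unit.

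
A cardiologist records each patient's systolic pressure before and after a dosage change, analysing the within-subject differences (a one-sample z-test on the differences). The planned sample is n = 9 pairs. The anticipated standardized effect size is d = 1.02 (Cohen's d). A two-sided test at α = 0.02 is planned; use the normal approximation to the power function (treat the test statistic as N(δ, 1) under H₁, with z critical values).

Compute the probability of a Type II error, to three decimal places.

β ≈ 0.232

Noncentrality parameter: δ = d·√n = 1.02 × √9 = 3.0600
Two-sided α = 0.02 → critical value z_{0.01} = 2.326.
Power = Φ(δ − 2.326) + Φ(−δ − 2.326) = Φ(0.734) + Φ(-5.386) = 0.7684 + 0.0000 = 0.7684.
Type II error: β = 1 − power = 1 − 0.7684 = 0.2316.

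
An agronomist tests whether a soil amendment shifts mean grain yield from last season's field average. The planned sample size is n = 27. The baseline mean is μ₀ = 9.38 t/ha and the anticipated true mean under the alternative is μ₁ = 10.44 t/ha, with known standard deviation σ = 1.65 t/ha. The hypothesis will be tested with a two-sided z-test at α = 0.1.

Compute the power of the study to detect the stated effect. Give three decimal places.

Power ≈ 0.955

Standardized effect: d = |μ₁ − μ₀| / σ = |10.44 − 9.38| / 1.65 = 0.6424
Noncentrality parameter: δ = d·√n = 0.6424 × √27 = 3.3381
Critical value for a two-sided test at α = 0.1: z_{α/2} = 1.645.
Power = Φ(δ − 1.645) + Φ(−δ − 1.645) = Φ(1.693) + Φ(-4.983) = 0.9548 + 0.0000 = 0.9548.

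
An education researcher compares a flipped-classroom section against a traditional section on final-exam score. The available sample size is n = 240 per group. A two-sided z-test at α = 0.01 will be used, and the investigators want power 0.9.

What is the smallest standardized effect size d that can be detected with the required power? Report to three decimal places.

d ≈ 0.352

Required noncentrality: δ = z_{0.005} + z_{0.10} = 2.576 + 1.282 = 3.857.
(The second rejection-region term Φ(−δ − z_{α/2}) is negligible and dropped.)
δ = d·√(n/2) ⇒ d = δ/√(n/2) = 3.857/√(240/2) = 0.3521.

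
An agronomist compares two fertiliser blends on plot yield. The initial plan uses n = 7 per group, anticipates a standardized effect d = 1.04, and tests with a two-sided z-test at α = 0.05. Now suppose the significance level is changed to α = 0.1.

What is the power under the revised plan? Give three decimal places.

Power ≈ 0.618

δ = d·√(n/2) = 1.04 × √(7/2) = 1.9457 (unchanged). New critical value: z_{0.05} = 1.645.
Revised power = Φ(δ − 1.645) + Φ(−δ − 1.645) = Φ(0.301) + Φ(-3.591) = 0.6182 + 0.0002 = 0.6184.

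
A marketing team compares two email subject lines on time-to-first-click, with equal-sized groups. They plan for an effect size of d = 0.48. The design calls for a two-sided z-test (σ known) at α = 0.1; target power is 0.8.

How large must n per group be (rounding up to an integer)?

n = 54 per group

For power 0.8 need Φ(δ − z_{0.05}) = 0.8, so δ = z_{0.05} + z_{0.20} = 1.645 + 0.842 = 2.486.
(Ignoring the negligible lower-tail rejection probability gives the usual closed-form inversion.)
δ = d·√(n/2) ⇒ n = 2(δ/d)² = 2 × (2.486 / 0.48)² = 53.67.
Round up to the next whole unit.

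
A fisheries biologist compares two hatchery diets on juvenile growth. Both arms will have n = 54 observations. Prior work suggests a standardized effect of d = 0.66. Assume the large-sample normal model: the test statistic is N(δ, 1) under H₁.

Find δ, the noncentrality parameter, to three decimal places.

δ ≈ 3.429

δ = d·√(n/2) = 0.66 × √(54/2) = 3.4295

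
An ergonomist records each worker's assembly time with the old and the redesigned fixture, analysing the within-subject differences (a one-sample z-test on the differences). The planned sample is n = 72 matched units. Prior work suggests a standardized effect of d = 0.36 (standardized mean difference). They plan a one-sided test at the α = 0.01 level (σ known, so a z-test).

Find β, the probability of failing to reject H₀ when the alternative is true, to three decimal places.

β ≈ 0.233

Noncentrality parameter: δ = d·√n = 0.36 × √72 = 3.0547
One-sided α = 0.01 → critical value z_{0.01} = 2.326.
Power = Φ(δ − 2.326) = Φ(0.728) = 0.7668.
Type II error: β = 1 − power = 1 − 0.7668 = 0.2332.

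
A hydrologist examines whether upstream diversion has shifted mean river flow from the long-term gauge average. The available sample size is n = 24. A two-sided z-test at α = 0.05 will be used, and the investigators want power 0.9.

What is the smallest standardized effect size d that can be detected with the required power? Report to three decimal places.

Need Φ(δ − 1.960) = 0.9, so δ = 1.960 + 1.282 = 3.242.
(The second rejection-region term Φ(−δ − z_{α/2}) is negligible and dropped.)
δ = d·√n ⇒ d = δ/√n = 3.242/√24 = 0.6617.

d ≈ 0.662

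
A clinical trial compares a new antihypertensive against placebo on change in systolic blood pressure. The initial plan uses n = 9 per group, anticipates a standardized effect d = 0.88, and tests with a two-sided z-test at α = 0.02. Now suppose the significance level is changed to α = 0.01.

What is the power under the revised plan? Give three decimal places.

Power ≈ 0.239

δ = d·√(n/2) = 0.88 × √(9/2) = 1.8668 (unchanged). New critical value: z_{0.005} = 2.576.
Revised power = Φ(δ − 2.576) + Φ(−δ − 2.576) = Φ(-0.709) + Φ(-4.443) = 0.2391 + 0.0000 = 0.2391.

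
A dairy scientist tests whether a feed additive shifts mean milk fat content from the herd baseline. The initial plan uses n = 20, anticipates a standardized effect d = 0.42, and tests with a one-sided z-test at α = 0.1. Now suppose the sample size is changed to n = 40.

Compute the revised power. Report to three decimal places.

Power ≈ 0.915

With n = 40: δ = d·√n = 0.42 × √40 = 2.6563. Critical value z_{0.1} = 1.282.
Revised power = Φ(δ − 1.282) = Φ(1.375) = 0.9154.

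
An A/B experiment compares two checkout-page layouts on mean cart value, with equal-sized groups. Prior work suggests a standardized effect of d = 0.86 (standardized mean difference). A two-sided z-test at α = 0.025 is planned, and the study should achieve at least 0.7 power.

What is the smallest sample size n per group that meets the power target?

Set Φ(δ − 2.241) = 0.7; then δ − 2.241 = Φ⁻¹(0.7) = 0.524, giving δ = 2.766.
(Ignoring the negligible lower-tail rejection probability gives the usual closed-form inversion.)
δ = d·√(n/2) ⇒ n = 2(δ/d)² = 2 × (2.766 / 0.86)² = 20.69.
Round up to the next whole unit.

n = 21 per group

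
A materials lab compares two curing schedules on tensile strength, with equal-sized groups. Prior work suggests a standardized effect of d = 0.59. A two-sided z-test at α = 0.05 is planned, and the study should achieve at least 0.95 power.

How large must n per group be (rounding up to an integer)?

Set Φ(δ − 1.960) = 0.95; then δ − 1.960 = Φ⁻¹(0.95) = 1.645, giving δ = 3.605.
(For δ > 0 the lower-tail rejection region contributes negligibly to power, so the one-term inversion is standard.)
δ = d·√(n/2) ⇒ n = 2(δ/d)² = 2 × (3.605 / 0.59)² = 74.66.
Round up to the next whole unit.

n = 75 per group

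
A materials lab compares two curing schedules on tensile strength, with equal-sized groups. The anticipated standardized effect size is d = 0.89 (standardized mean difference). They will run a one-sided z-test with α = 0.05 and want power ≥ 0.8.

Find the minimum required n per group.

For power 0.8 need Φ(δ − z_{0.05}) = 0.8, so δ = z_{0.05} + z_{0.20} = 1.645 + 0.842 = 2.486.
δ = d·√(n/2) ⇒ n = 2(δ/d)² = 2 × (2.486 / 0.89)² = 15.61.
Rounding up, n = 16 per group.

n = 16 per group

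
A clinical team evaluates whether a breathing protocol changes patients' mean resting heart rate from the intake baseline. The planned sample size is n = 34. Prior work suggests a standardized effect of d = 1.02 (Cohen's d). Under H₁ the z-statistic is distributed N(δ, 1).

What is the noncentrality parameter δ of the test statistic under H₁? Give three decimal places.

δ = d·√n = 1.02 × √34 = 5.9476

δ ≈ 5.948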